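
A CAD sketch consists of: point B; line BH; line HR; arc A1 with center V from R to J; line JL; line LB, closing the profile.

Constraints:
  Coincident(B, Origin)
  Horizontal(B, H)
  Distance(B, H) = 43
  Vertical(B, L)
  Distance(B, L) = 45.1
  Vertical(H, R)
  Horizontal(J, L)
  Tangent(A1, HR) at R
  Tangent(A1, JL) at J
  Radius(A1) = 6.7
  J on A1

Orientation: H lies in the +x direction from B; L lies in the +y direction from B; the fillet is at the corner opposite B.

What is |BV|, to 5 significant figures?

52.842

B and L share the same x with |BL| = 45.1 and L on the +y side, so L = (0.0000, 45.100). The virtual corner opposite B is at (43.000, 45.100). A1 meets HR tangentially, so VR is at right angles to HR and A1 meets JL tangentially, so VJ is at right angles to JL, with radius 6.7, so the center V sits 6.7 in from both sides at V = (36.300, 38.400). Then |BV| = |V − B| = 52.842.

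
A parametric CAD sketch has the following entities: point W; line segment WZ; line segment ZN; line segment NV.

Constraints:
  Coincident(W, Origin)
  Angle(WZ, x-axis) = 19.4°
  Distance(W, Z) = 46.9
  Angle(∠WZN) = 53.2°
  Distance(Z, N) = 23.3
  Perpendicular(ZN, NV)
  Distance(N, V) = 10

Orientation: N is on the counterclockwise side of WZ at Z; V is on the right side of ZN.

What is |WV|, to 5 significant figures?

47.795

W is at the origin; WZ runs at 19.4° with length 46.9, so Z = 46.9·(cos 19.4°, sin 19.4°) = (44.237, 15.578). ∠WZN = 53.2°, so ZN runs at 19.4° + (180° − 53.2°) = 146.20° from the x-axis; with |ZN| = 23.3, N = Z + 23.3·(cos 146.20°, sin 146.20°) = (24.875, 28.540). ZN is perpendicular to NV; with |NV| = 10.0 on the right of ZN, V = N + 10.0·(0.55630, 0.83098) = (30.438, 36.850). Then |WV| = |V − W| = 47.795.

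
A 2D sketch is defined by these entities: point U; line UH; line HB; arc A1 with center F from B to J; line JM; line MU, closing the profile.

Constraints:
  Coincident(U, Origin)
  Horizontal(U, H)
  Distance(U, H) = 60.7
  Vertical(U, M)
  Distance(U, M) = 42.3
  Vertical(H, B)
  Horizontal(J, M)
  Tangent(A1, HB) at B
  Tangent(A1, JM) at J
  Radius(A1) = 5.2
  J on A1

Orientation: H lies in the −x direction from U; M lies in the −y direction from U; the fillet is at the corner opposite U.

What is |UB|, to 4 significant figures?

71.14

U is at the origin; U and H share the same y with |UH| = 60.7 and H on the −x side, so H = (-60.70, 0.000). U and M share the same x with |UM| = 42.3 and M on the −y side, so M = (0.000, -42.30). The virtual corner opposite U is at (-60.70, -42.30). A1 meets HB tangentially, so FB is at right angles to HB and since A1 is tangent to JM there, FJ ⟂ JM, with radius 5.2, so the center F sits 5.2 in from both sides at F = (-55.50, -37.10). That places the tangent points at B = (-60.70, -37.10) on HB and J = (-55.50, -42.30) on JM. Then |UB| = |B − U| = 71.14.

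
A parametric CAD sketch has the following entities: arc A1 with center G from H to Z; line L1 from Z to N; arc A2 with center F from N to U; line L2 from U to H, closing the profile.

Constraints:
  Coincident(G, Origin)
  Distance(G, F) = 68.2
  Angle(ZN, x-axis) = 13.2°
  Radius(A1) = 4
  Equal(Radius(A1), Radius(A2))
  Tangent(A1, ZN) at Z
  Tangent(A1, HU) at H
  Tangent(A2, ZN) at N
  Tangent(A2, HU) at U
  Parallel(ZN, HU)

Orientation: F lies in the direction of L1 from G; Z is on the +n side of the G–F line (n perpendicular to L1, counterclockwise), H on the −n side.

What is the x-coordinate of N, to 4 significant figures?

65.48

The slot axis is L1's direction at 13.2°, so u = (cos 13.2°, sin 13.2°) = (0.9736, 0.2284) and n = (−sin 13.2°, cos 13.2°) = (-0.2284, 0.9736). G is at the origin and F lies 68.2 along u from G, so F = 68.2·u = (66.40, 15.57). Tangency of A1 to both parallel lines with radius 4.0 puts Z and H at G ± 4.0·n: Z = (-0.9134, 3.894), H = (0.9134, -3.894). Equal radii place N and U the same way about F: N = F + 4.0·n = (65.48, 19.47), U = F − 4.0·n = (67.31, 11.68). So N.x = 65.48.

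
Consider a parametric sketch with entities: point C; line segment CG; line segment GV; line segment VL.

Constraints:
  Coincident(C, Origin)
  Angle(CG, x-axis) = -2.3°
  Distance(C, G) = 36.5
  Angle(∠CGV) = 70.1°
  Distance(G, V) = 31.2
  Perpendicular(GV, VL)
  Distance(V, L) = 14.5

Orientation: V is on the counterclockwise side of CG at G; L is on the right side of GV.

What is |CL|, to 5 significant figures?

52.307

C is at the origin; CG runs at -2.3° with length 36.5, so G = 36.5·(cos -2.3°, sin -2.3°) = (36.471, -1.4648). ∠CGV = 70.1°, so GV runs at -2.3° + (180° − 70.1°) = 107.60° from the x-axis; with |GV| = 31.2, V = G + 31.2·(cos 107.60°, sin 107.60°) = (27.037, 28.275). GV ⟂ VL; with |VL| = 14.5 on the right of GV, L = V + 14.5·(0.95319, 0.30237) = (40.858, 32.659). Then |CL| = |L − C| = 52.307.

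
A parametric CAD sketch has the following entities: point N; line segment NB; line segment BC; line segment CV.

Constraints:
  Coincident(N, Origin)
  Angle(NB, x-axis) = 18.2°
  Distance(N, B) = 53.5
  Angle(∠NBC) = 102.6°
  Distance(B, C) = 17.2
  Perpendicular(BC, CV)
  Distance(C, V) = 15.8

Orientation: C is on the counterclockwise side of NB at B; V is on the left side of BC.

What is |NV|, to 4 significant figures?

46.47

N is at the origin; NB runs at 18.2° with length 53.5, so B = 53.5·(cos 18.2°, sin 18.2°) = (50.82, 16.71). ∠NBC = 102.6°, so BC runs at 18.2° + (180° − 102.6°) = 95.60° from the x-axis; with |BC| = 17.2, C = B + 17.2·(cos 95.60°, sin 95.60°) = (49.15, 33.83). The perpendicularity gives CV at right angles to BC; with |CV| = 15.8 on the left of BC, V = C + 15.8·(-0.9952, -0.09758) = (33.42, 32.29). Then |NV| = |V − N| = 46.47.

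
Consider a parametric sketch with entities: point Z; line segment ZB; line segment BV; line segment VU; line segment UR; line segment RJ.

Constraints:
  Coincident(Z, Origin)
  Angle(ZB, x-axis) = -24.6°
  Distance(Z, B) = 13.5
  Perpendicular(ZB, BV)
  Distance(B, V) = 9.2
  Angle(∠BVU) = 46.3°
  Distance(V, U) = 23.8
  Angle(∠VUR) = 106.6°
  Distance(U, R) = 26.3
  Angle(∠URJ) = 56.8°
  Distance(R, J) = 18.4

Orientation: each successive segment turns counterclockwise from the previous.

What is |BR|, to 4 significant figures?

31.10

∠BVU = 46.3° gives VU at -160.9° from the x-axis; with |VU| = 23.8, U = (-6.385, -5.043). ∠VUR = 106.6° gives UR at -87.50° from the x-axis; with |UR| = 26.3, R = (-5.238, -31.32). Then |BR| = |R − B| = 31.10.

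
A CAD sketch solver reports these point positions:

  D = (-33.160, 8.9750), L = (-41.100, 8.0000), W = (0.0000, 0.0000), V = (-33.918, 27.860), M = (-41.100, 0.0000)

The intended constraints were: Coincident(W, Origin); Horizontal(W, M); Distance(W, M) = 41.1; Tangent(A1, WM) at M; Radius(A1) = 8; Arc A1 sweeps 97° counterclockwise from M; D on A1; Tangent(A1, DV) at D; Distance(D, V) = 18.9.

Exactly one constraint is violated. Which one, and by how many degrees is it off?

Tangent(A1, DV) at D — off by 4.70°.

W = (0.00, 0.00) ✓; W.y = 0.00, M.y = 0.00 ✓; |WM| = 41.10 ✓; ∠(LM, MW) = 90.00° ✓; |LM| = 8.000 ✓; bearing(L→D) − bearing(L→M) = 97.00° ✓; |LD| = 8.000 ✓; ∠(LD, DV) = 94.70° ✗; |DV| = 18.90 ✓.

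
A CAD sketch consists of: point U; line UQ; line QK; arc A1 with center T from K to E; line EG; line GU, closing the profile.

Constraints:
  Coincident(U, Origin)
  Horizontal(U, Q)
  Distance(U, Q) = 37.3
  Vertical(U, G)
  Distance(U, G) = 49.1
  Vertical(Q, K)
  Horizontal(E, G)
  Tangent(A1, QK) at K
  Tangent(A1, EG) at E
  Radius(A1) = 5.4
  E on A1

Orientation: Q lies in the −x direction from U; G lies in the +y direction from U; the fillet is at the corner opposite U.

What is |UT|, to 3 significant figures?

54.1

U is at the origin; U and Q share the same y with |UQ| = 37.3 and Q on the −x side, so Q = (-37.3, 0.00). U and G share the same x with |UG| = 49.1 and G on the +y side, so G = (0.00, 49.1). The virtual corner opposite U is at (-37.3, 49.1). Tangency of A1 to QK means the radius TK is perpendicular to QK and the tangent condition forces TE to be normal to EG, with radius 5.4, so the center T sits 5.4 in from both sides at T = (-31.9, 43.7). Then |UT| = |T − U| = 54.1.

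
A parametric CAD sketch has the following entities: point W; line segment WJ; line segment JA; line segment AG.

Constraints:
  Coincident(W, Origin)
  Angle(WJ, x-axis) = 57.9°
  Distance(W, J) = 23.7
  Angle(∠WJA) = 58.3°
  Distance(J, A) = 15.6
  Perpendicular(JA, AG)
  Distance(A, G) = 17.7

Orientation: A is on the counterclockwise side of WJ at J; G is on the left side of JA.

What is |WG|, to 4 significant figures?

3.996

W is at the origin; WJ runs at 57.9° with length 23.7, so J = 23.7·(cos 57.9°, sin 57.9°) = (12.59, 20.08). ∠WJA = 58.3°, so JA runs at 57.9° + (180° − 58.3°) = 179.6° from the x-axis; with |JA| = 15.6, A = J + 15.6·(cos 179.6°, sin 179.6°) = (-3.005, 20.19). JA is perpendicular to AG; with |AG| = 17.7 on the left of JA, G = A + 17.7·(-0.006981, -1.000) = (-3.129, 2.486). Then |WG| = |G − W| = 3.996.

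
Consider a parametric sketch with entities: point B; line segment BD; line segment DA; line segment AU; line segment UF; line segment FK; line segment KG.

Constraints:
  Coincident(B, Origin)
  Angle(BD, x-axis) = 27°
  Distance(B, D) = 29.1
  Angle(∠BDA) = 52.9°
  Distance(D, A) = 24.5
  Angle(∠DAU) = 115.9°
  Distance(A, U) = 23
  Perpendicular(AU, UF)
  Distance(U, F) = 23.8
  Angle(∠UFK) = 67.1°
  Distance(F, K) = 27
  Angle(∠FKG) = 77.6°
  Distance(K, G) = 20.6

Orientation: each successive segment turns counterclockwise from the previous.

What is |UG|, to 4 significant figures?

13.44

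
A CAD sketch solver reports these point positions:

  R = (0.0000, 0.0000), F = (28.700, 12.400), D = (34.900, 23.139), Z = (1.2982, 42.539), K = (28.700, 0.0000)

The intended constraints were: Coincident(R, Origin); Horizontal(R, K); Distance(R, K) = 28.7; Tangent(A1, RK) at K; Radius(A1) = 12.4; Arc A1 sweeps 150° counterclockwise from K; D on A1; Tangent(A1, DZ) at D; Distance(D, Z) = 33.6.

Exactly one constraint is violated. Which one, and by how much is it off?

Distance(D, Z) = 33.6 — off by 5.20.

R = (0.00, 0.00) ✓; R.y = 0.00, K.y = 0.00 ✓; |RK| = 28.70 ✓; ∠(FK, KR) = 90.00° ✓; |FK| = 12.40 ✓; bearing(F→D) − bearing(F→K) = 150.0° ✓; |FD| = 12.40 ✓; ∠(FD, DZ) = 90.00° ✓; |DZ| = 38.80 ✗.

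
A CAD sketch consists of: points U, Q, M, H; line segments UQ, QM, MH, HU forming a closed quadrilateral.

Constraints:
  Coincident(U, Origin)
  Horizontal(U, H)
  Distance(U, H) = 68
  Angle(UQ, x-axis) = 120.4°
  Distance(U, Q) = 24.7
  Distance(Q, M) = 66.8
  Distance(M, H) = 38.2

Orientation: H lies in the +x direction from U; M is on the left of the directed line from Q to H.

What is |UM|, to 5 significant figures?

63.443

U is at the origin; U and H share the same y with |UH| = 68.0 and H in +x, so H = (68.0, 0). UQ runs at 120.4° with |UQ| = 24.7, so Q = (-12.499, 21.304). M is determined by |QM| = 66.8 and |MH| = 38.2 together: it lies at the intersection of circle(Q, 66.8) and circle(H, 38.2). With |QH| = 83.270, the foot of the radical line on QH is 59.667 from Q and the perpendicular offset is √(66.8² − 59.667²) = 30.035. Taking the left-of-QH solution: M = (52.866, 35.074).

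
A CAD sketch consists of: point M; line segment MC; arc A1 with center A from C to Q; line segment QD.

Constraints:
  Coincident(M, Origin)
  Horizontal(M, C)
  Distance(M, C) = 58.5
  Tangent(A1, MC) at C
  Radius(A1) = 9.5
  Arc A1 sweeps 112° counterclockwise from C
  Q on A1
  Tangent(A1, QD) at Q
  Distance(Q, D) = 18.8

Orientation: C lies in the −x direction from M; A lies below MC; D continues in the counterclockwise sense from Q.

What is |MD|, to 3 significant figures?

67.5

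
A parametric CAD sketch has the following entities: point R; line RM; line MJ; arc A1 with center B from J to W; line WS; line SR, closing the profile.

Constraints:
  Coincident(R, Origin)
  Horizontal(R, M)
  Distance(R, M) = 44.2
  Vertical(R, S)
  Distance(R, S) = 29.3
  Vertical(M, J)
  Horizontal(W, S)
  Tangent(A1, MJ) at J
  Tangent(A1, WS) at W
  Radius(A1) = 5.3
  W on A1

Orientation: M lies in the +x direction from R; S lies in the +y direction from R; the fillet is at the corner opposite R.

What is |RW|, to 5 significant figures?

48.700

R is at the origin; R and M share the same y with |RM| = 44.2 and M on the +x side, so M = (44.200, 0.0000). RS is vertical with |RS| = 29.3 and S on the +y side, so S = (0.0000, 29.300). The virtual corner opposite R is at (44.200, 29.300). The tangent condition forces BJ to be normal to MJ and A1 meets WS tangentially, so BW is at right angles to WS, with radius 5.3, so the center B sits 5.3 in from both sides at B = (38.900, 24.000). That places the tangent points at J = (44.200, 24.000) on MJ and W = (38.900, 29.300) on WS. Then |RW| = |W − R| = 48.700.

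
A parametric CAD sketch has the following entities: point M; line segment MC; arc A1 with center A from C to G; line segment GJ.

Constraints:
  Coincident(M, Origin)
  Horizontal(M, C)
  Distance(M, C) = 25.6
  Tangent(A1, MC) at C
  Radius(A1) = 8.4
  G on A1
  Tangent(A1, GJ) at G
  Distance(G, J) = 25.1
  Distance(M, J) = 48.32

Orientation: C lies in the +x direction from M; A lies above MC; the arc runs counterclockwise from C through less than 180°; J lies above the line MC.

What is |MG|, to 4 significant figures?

34.91

Checks: |AG| = 8.400 ✓; ∠(AG, GJ) = 90.00° ✓; |GJ| = 25.10 ✓; |MJ| = 48.32 ✓.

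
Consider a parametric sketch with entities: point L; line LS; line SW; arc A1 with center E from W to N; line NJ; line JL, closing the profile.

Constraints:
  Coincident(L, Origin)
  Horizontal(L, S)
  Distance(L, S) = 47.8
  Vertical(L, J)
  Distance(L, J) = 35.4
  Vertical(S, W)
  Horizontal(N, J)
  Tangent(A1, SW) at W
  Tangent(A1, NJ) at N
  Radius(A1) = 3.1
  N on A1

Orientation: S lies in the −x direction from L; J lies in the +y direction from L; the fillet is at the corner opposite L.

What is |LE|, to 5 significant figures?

55.149

L is at the origin; LS is horizontal with |LS| = 47.8 and S on the −x side, so S = (-47.800, 0.0000). LJ is vertical with |LJ| = 35.4 and J on the +y side, so J = (0.0000, 35.400). The virtual corner opposite L is at (-47.800, 35.400). Tangency of A1 to SW means the radius EW is perpendicular to SW and since A1 is tangent to NJ there, EN ⟂ NJ, with radius 3.1, so the center E sits 3.1 in from both sides at E = (-44.700, 32.300). Then |LE| = |E − L| = 55.149.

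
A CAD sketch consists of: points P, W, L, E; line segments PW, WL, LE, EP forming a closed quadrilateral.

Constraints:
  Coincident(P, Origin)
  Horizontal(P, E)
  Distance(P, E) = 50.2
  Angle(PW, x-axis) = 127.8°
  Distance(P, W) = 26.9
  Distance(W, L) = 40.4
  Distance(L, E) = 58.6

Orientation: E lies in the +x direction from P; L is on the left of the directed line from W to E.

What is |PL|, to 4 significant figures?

49.05

P is at the origin; P and E share the same y with |PE| = 50.2 and E in +x, so E = (50.2, 0). PW runs at 127.8° with |PW| = 26.9, so W = (-16.49, 21.26). L is determined by |WL| = 40.4 and |LE| = 58.6 together: it lies at the intersection of circle(W, 40.4) and circle(E, 58.6). With |WE| = 69.99, the foot of the radical line on WE is 22.12 from W and the perpendicular offset is √(40.4² − 22.12²) = 33.80. Taking the left-of-WE solution: L = (14.86, 46.74).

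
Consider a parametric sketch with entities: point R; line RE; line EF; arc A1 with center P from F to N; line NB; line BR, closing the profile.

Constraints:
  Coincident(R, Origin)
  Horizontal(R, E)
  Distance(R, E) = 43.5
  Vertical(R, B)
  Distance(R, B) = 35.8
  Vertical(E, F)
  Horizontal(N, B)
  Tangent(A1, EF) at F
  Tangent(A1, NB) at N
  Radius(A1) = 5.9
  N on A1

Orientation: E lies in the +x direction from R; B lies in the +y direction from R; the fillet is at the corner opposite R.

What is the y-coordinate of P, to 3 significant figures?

29.9

R is at the origin; RE is horizontal with |RE| = 43.5 and E on the +x side, so E = (43.5, 0.00). RB is vertical with |RB| = 35.8 and B on the +y side, so B = (0.00, 35.8). The virtual corner opposite R is at (43.5, 35.8). A1 meets EF tangentially, so PF is at right angles to EF and the tangent condition forces PN to be normal to NB, with radius 5.9, so the center P sits 5.9 in from both sides at P = (37.6, 29.9). So P.y = 29.9.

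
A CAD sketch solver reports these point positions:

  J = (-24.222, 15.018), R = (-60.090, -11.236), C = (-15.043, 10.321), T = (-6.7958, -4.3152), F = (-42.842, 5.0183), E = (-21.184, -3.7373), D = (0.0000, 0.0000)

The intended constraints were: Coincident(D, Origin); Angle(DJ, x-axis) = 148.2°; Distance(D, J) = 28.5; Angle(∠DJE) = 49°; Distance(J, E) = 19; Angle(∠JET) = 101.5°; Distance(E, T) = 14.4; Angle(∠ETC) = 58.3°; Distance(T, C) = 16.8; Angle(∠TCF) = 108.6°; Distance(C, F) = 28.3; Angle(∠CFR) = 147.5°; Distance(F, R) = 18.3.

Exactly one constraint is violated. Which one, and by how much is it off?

Distance(F, R) = 18.3 — off by 5.40.

D = (0.00, 0.00) ✓; DJ at 148.2° ✓; |DJ| = 28.50 ✓; ∠DJE = 49.00° ✓; |JE| = 19.00 ✓; ∠JET = 101.5° ✓; |ET| = 14.40 ✓; ∠ETC = 58.30° ✓; |TC| = 16.80 ✓; ∠TCF = 108.6° ✓; |CF| = 28.30 ✓; ∠CFR = 147.5° ✓; |FR| = 23.70 ✗.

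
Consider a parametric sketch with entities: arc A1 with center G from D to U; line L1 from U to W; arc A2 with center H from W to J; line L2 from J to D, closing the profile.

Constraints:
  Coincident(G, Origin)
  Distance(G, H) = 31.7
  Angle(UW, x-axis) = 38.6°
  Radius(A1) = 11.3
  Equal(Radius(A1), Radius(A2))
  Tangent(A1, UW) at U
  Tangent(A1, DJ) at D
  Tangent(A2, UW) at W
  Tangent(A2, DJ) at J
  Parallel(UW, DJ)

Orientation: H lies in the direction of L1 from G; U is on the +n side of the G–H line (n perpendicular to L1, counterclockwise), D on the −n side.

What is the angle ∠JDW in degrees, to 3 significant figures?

35.5°

The slot axis is L1's direction at 38.6°, so u = (cos 38.6°, sin 38.6°) = (0.782, 0.624) and n = (−sin 38.6°, cos 38.6°) = (-0.624, 0.782). G is at the origin and H lies 31.7 along u from G, so H = 31.7·u = (24.8, 19.8). Tangency of A1 to both parallel lines with radius 11.3 puts U and D at G ± 11.3·n: U = (-7.05, 8.83), D = (7.05, -8.83). Equal radii place W and J the same way about H: W = H + 11.3·n = (17.7, 28.6), J = H − 11.3·n = (31.8, 10.9). Then cos ∠JDW = DJ·DW / (|DJ||DW|), giving 35.5°.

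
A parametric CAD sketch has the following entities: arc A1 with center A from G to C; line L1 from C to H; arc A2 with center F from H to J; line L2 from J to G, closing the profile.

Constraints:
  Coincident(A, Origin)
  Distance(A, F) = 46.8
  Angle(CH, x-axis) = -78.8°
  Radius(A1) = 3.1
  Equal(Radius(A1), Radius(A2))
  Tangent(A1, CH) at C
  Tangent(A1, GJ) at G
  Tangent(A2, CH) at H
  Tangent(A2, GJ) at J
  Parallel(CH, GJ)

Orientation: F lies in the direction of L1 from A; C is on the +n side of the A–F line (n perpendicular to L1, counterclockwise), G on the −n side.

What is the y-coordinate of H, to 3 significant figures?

-45.3

The slot axis is L1's direction at -78.8°, so u = (cos -78.8°, sin -78.8°) = (0.194, -0.981) and n = (−sin -78.8°, cos -78.8°) = (0.981, 0.194). A is at the origin and F lies 46.8 along u from A, so F = 46.8·u = (9.09, -45.9). Tangency of A1 to both parallel lines with radius 3.1 puts C and G at A ± 3.1·n: C = (3.04, 0.602), G = (-3.04, -0.602). Equal radii place H and J the same way about F: H = F + 3.1·n = (12.1, -45.3), J = F − 3.1·n = (6.05, -46.5). So H.y = -45.3.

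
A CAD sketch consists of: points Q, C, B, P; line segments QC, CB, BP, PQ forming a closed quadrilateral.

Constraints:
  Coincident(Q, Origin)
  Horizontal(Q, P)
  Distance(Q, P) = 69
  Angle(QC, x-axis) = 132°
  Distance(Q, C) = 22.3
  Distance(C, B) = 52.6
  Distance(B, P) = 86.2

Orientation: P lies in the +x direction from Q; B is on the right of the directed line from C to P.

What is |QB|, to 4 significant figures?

36.97

Q is at the origin; Q and P share the same y with |QP| = 69.0 and P in +x, so P = (69.0, 0). QC runs at 132.0° with |QC| = 22.3, so C = (-14.92, 16.57). B is determined by |CB| = 52.6 and |BP| = 86.2 together: it lies at the intersection of circle(C, 52.6) and circle(P, 86.2). With |CP| = 85.54, the foot of the radical line on CP is 15.51 from C and the perpendicular offset is √(52.6² − 15.51²) = 50.26. Taking the right-of-CP solution: B = (-9.441, -35.74).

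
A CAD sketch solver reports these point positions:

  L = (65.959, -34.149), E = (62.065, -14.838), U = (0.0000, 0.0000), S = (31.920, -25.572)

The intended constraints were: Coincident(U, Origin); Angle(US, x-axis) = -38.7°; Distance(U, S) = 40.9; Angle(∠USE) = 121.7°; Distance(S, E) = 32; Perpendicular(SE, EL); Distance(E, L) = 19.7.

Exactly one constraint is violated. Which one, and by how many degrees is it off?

Perpendicular(SE, EL) — off by 8.20°.

U = (0.00, 0.00) ✓; US at -38.70° ✓; |US| = 40.90 ✓; ∠USE = 121.7° ✓; |SE| = 32.00 ✓; ∠(SE, EL) = 98.20° ✗; |EL| = 19.70 ✓.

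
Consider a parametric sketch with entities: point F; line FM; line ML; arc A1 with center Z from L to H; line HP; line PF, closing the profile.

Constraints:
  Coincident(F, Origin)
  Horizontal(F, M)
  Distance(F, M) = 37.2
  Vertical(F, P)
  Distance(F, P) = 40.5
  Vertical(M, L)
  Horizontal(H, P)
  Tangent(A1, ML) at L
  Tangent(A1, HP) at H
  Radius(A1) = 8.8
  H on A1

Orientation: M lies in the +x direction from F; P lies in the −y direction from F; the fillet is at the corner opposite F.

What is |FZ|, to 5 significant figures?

42.561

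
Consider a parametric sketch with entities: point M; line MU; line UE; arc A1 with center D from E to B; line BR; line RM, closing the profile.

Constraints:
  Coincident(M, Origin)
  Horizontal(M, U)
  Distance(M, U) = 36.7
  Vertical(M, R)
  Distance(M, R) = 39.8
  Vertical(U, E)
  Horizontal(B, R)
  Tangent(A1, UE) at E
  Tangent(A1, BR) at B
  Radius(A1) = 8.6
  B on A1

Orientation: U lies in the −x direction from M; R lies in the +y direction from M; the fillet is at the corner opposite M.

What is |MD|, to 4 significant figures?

41.99

M is at the origin; M and U share the same y with |MU| = 36.7 and U on the −x side, so U = (-36.70, 0.000). M and R share the same x with |MR| = 39.8 and R on the +y side, so R = (0.000, 39.80). The virtual corner opposite M is at (-36.70, 39.80). Since A1 is tangent to UE there, DE ⟂ UE and the tangent condition forces DB to be normal to BR, with radius 8.6, so the center D sits 8.6 in from both sides at D = (-28.10, 31.20). Then |MD| = |D − M| = 41.99.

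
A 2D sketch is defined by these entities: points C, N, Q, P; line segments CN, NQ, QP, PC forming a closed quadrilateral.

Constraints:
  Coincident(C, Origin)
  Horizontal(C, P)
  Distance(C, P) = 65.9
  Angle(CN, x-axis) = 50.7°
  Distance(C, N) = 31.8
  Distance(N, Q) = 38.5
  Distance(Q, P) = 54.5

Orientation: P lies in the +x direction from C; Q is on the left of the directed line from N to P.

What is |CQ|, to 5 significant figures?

70.185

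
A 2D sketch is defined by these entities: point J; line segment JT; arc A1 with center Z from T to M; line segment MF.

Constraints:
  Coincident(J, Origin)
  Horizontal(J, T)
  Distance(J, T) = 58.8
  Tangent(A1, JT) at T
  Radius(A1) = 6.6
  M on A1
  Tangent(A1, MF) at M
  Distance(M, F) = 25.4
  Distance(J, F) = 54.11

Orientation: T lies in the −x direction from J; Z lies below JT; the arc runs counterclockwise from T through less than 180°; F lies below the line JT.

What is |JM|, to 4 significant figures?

64.46

Checks: |ZM| = 6.600 ✓; ∠(ZM, MF) = 90.00° ✓; |MF| = 25.40 ✓; |JF| = 54.11 ✓.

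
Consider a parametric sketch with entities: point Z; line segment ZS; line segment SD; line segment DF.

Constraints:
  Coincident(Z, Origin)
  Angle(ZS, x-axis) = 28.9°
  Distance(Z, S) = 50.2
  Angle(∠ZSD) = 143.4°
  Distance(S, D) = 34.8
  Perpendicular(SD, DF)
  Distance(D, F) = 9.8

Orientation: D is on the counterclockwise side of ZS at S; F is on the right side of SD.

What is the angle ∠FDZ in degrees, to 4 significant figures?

111.7°

Z is at the origin; ZS runs at 28.9° with length 50.2, so S = 50.2·(cos 28.9°, sin 28.9°) = (43.95, 24.26). ∠ZSD = 143.4°, so SD runs at 28.9° + (180° − 143.4°) = 65.50° from the x-axis; with |SD| = 34.8, D = S + 34.8·(cos 65.50°, sin 65.50°) = (58.38, 55.93). The perpendicularity gives DF at right angles to SD; with |DF| = 9.8 on the right of SD, F = D + 9.8·(0.9100, -0.4147) = (67.30, 51.86). Then cos ∠FDZ = DF·DZ / (|DF||DZ|), giving 111.7°.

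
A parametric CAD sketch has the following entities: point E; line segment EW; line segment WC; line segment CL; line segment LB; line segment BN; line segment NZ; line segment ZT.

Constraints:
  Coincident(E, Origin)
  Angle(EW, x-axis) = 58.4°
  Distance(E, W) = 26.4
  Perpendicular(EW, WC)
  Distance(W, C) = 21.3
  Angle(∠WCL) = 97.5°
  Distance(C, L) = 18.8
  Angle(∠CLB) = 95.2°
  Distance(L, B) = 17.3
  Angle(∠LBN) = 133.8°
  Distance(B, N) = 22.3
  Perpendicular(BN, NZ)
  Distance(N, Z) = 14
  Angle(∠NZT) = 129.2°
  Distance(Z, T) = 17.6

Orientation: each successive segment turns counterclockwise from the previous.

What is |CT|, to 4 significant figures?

8.445

E is at the origin; EW runs at 58.4° with length 26.4, so W = (13.83, 22.49). EW ⟂ WC, so WC runs at 148.4°; with |WC| = 21.3, C = (-4.309, 33.65). ∠WCL = 97.5° gives CL at -129.1° from the x-axis; with |CL| = 18.8, L = (-16.17, 19.06). ∠CLB = 95.2° gives LB at -44.30° from the x-axis; with |LB| = 17.3, B = (-3.784, 6.974). ∠LBN = 133.8° gives BN at 1.900° from the x-axis; with |BN| = 22.3, N = (18.50, 7.714). BN is perpendicular to NZ, so NZ runs at 91.90°; with |NZ| = 14.0, Z = (18.04, 21.71). ∠NZT = 129.2° gives ZT at 142.7° from the x-axis; with |ZT| = 17.6, T = (4.039, 32.37). Then |CT| = |T − C| = 8.445.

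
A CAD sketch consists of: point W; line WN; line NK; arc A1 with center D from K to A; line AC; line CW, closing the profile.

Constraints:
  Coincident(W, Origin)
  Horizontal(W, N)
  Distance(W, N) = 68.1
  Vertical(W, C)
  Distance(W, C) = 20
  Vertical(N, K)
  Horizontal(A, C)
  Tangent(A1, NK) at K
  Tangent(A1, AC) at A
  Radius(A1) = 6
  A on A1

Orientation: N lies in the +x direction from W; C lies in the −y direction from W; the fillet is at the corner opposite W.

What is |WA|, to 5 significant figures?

65.241

W is at the origin; WN is horizontal with |WN| = 68.1 and N on the +x side, so N = (68.100, 0.0000). WC is vertical with |WC| = 20.0 and C on the −y side, so C = (0.0000, -20.000). The virtual corner opposite W is at (68.100, -20.000). The tangent condition forces DK to be normal to NK and since A1 is tangent to AC there, DA ⟂ AC, with radius 6.0, so the center D sits 6.0 in from both sides at D = (62.100, -14.000). That places the tangent points at K = (68.100, -14.000) on NK and A = (62.100, -20.000) on AC. Then |WA| = |A − W| = 65.241.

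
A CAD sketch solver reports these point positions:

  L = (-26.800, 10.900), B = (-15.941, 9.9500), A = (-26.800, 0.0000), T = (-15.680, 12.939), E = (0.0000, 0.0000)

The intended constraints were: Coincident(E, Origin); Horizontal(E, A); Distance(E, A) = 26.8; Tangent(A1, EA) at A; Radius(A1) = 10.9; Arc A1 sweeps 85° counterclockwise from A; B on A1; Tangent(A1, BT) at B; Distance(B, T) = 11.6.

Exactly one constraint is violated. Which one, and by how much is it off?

Distance(B, T) = 11.6 — off by 8.60.

E = (0.00, 0.00) ✓; E.y = 0.00, A.y = 0.00 ✓; |EA| = 26.80 ✓; ∠(LA, AE) = 90.00° ✓; |LA| = 10.90 ✓; bearing(L→B) − bearing(L→A) = 85.00° ✓; |LB| = 10.90 ✓; ∠(LB, BT) = 89.99° ✓; |BT| = 3.000 ✗.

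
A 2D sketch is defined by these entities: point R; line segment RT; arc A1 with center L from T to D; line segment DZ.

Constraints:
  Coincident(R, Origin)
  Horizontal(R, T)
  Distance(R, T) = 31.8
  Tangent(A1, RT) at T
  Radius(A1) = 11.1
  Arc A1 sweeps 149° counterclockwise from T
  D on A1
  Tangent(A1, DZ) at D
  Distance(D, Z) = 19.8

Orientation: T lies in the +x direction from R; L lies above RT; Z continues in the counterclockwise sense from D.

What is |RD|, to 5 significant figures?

42.807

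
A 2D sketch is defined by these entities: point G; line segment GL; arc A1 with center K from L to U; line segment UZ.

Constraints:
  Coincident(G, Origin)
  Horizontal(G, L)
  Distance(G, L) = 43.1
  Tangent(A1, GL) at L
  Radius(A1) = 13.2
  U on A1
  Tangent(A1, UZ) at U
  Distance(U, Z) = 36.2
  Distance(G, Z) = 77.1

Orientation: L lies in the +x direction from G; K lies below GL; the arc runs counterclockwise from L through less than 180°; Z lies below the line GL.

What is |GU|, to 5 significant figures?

41.127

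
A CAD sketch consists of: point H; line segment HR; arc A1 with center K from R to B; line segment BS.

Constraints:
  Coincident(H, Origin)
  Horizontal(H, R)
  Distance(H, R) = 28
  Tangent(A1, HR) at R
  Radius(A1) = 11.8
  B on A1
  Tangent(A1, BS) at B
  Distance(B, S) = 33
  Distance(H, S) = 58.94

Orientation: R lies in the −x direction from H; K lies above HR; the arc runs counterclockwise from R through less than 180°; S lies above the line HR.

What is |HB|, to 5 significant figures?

26.137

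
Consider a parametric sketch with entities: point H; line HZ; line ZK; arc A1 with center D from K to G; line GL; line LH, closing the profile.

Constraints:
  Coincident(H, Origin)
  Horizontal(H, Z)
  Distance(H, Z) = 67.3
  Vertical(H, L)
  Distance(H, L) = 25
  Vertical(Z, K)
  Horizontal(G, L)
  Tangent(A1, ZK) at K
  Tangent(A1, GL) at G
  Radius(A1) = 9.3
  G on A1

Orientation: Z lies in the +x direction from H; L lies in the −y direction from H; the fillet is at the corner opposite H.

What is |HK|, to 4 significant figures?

69.11

H is at the origin; HZ is horizontal with |HZ| = 67.3 and Z on the +x side, so Z = (67.30, 0.000). HL is vertical with |HL| = 25.0 and L on the −y side, so L = (0.000, -25.00). The virtual corner opposite H is at (67.30, -25.00). Tangency of A1 to ZK means the radius DK is perpendicular to ZK and tangency of A1 to GL means the radius DG is perpendicular to GL, with radius 9.3, so the center D sits 9.3 in from both sides at D = (58.00, -15.70). That places the tangent points at K = (67.30, -15.70) on ZK and G = (58.00, -25.00) on GL. Then |HK| = |K − H| = 69.11.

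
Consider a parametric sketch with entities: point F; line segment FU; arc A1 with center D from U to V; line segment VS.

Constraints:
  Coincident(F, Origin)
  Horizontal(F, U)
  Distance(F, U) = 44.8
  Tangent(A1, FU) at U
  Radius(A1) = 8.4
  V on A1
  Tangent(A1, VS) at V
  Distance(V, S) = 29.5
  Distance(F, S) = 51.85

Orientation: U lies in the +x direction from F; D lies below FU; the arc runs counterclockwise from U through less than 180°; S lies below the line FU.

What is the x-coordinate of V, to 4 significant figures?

36.40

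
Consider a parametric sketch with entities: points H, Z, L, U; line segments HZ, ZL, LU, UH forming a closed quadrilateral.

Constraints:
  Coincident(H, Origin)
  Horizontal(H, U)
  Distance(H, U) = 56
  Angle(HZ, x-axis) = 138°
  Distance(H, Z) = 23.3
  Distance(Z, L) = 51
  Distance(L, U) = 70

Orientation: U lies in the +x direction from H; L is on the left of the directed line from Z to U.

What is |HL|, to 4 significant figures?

57.62

H is at the origin; H and U share the same y with |HU| = 56.0 and U in +x, so U = (56.0, 0). HZ runs at 138.0° with |HZ| = 23.3, so Z = (-17.32, 15.59). L is determined by |ZL| = 51.0 and |LU| = 70.0 together: it lies at the intersection of circle(Z, 51.0) and circle(U, 70.0). With |ZU| = 74.95, the foot of the radical line on ZU is 22.14 from Z and the perpendicular offset is √(51.0² − 22.14²) = 45.94. Taking the left-of-ZU solution: L = (13.90, 55.92).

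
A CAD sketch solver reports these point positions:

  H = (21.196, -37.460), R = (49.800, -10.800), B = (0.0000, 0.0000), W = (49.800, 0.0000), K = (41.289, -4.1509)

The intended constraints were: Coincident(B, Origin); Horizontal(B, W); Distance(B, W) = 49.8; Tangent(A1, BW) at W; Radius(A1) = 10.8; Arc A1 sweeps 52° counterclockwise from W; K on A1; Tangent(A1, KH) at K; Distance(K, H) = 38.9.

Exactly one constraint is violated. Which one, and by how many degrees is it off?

Tangent(A1, KH) at K — off by 6.90°.

B = (0.00, 0.00) ✓; B.y = 0.00, W.y = 0.00 ✓; |BW| = 49.80 ✓; ∠(RW, WB) = 90.00° ✓; |RW| = 10.80 ✓; bearing(R→K) − bearing(R→W) = 52.00° ✓; |RK| = 10.80 ✓; ∠(RK, KH) = 83.10° ✗; |KH| = 38.90 ✓.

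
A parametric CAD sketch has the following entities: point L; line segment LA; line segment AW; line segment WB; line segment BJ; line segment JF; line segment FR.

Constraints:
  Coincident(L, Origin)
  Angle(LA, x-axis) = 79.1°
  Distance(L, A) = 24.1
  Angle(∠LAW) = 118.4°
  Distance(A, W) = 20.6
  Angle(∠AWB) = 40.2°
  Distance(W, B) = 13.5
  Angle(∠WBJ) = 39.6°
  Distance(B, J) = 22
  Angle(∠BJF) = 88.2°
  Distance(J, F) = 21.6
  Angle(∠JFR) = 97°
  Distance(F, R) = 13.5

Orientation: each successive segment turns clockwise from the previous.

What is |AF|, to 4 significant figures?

36.31

L is at the origin; LA runs at 79.1° with length 24.1, so A = (4.557, 23.67). ∠LAW = 118.4° gives AW at 17.50° from the x-axis; with |AW| = 20.6, W = (24.20, 29.86). ∠AWB = 40.2° gives WB at -122.3° from the x-axis; with |WB| = 13.5, B = (16.99, 18.45). ∠WBJ = 39.6° gives BJ at 97.30° from the x-axis; with |BJ| = 22.0, J = (14.19, 40.27). ∠BJF = 88.2° gives JF at 5.500° from the x-axis; with |JF| = 21.6, F = (35.70, 42.34). Then |AF| = |F − A| = 36.31.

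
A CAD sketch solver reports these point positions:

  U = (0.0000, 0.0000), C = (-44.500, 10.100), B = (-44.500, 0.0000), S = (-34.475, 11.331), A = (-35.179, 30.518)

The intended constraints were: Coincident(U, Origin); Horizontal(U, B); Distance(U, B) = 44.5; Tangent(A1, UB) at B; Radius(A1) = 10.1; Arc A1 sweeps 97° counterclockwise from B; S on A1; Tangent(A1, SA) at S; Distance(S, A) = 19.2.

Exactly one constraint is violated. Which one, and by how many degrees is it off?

Tangent(A1, SA) at S — off by 4.90°.

U = (0.00, 0.00) ✓; U.y = 0.00, B.y = 0.00 ✓; |UB| = 44.50 ✓; ∠(CB, BU) = 90.00° ✓; |CB| = 10.10 ✓; bearing(C→S) − bearing(C→B) = 97.00° ✓; |CS| = 10.10 ✓; ∠(CS, SA) = 94.90° ✗; |SA| = 19.20 ✓.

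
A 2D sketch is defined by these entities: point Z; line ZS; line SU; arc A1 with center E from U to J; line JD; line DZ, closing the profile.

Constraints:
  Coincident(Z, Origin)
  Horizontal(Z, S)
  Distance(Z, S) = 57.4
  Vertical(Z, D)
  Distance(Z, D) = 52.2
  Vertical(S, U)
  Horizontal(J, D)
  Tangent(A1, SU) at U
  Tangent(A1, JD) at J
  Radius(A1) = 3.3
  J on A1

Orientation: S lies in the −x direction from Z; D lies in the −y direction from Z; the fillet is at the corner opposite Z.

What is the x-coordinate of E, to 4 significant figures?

-54.10

Z is at the origin; ZS is horizontal with |ZS| = 57.4 and S on the −x side, so S = (-57.40, 0.000). ZD is vertical with |ZD| = 52.2 and D on the −y side, so D = (0.000, -52.20). The virtual corner opposite Z is at (-57.40, -52.20). The tangent condition forces EU to be normal to SU and A1 meets JD tangentially, so EJ is at right angles to JD, with radius 3.3, so the center E sits 3.3 in from both sides at E = (-54.10, -48.90). So E.x = -54.10.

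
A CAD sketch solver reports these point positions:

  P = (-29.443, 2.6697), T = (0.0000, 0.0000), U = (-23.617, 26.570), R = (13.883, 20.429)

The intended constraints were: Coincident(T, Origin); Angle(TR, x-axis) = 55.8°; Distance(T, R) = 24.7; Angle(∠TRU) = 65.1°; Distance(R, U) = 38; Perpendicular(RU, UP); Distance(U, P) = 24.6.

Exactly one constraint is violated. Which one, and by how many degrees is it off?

Perpendicular(RU, UP) — off by 4.40°.

T = (0.00, 0.00) ✓; TR at 55.80° ✓; |TR| = 24.70 ✓; ∠TRU = 65.10° ✓; |RU| = 38.00 ✓; ∠(RU, UP) = 85.60° ✗; |UP| = 24.60 ✓.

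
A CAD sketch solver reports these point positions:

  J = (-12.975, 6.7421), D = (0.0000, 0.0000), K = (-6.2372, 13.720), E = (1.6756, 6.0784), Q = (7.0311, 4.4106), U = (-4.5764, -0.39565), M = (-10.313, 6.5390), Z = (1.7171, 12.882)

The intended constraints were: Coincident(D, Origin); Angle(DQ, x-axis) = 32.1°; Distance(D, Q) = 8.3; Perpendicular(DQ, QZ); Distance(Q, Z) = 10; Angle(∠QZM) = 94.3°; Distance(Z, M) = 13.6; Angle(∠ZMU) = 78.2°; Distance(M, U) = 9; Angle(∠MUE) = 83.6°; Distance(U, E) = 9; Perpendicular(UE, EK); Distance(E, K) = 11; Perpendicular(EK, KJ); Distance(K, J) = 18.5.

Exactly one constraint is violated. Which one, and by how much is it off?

Distance(K, J) = 18.5 — off by 8.80.

D = (0.00, 0.00) ✓; DQ at 32.10° ✓; |DQ| = 8.300 ✓; ∠(DQ, QZ) = 90.00° ✓; |QZ| = 10.00 ✓; ∠QZM = 94.30° ✓; |ZM| = 13.60 ✓; ∠ZMU = 78.20° ✓; |MU| = 9.000 ✓; ∠MUE = 83.60° ✓; |UE| = 9.000 ✓; ∠(UE, EK) = 90.00° ✓; |EK| = 11.00 ✓; ∠(EK, KJ) = 90.00° ✓; |KJ| = 9.700 ✗.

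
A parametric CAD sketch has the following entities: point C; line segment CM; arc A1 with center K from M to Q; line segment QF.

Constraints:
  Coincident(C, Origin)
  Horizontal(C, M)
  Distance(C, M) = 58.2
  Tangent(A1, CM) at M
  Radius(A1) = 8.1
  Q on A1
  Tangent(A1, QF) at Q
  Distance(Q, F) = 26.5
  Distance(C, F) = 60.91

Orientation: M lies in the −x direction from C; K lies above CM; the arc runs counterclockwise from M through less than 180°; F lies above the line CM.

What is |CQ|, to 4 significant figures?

50.75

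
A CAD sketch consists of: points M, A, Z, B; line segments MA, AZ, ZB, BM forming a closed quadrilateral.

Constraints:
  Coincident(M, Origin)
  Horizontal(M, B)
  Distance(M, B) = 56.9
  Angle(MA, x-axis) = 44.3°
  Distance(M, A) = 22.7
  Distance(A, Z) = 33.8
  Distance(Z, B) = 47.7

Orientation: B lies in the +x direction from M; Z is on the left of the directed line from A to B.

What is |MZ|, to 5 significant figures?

56.324

Checks: |AZ| = 33.80 ✓; |ZB| = 47.70 ✓.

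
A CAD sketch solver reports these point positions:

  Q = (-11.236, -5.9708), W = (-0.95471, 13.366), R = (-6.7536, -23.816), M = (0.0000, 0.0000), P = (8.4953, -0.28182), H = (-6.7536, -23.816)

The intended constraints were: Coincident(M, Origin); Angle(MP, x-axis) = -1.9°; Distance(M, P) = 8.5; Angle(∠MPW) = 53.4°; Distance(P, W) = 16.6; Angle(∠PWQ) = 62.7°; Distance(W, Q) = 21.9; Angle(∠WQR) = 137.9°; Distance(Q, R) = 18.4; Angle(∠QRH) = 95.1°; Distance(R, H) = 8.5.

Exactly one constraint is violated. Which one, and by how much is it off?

Distance(R, H) = 8.5 — off by 8.50.

M = (0.00, 0.00) ✓; MP at -1.900° ✓; |MP| = 8.500 ✓; ∠MPW = 53.40° ✓; |PW| = 16.60 ✓; ∠PWQ = 62.70° ✓; |WQ| = 21.90 ✓; ∠WQR = 137.9° ✓; |QR| = 18.40 ✓; ∠QRH = 95.10° ✓; |RH| = 0.000 ✗.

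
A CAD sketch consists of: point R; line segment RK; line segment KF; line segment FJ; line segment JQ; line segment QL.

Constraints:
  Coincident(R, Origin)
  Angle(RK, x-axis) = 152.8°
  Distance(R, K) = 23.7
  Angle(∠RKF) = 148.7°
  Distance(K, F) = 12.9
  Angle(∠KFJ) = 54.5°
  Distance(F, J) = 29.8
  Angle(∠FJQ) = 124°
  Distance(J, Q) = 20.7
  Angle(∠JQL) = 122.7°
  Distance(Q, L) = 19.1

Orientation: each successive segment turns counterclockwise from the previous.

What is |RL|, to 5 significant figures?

15.544

R is at the origin; RK runs at 152.8° with length 23.7, so K = (-21.079, 10.833). ∠RKF = 148.7° gives KF at -175.90° from the x-axis; with |KF| = 12.9, F = (-33.946, 9.9109). ∠KFJ = 54.5° gives FJ at -50.400° from the x-axis; with |FJ| = 29.8, J = (-14.951, -13.050). ∠FJQ = 124.0° gives JQ at 5.6000° from the x-axis; with |JQ| = 20.7, Q = (5.6503, -11.030). ∠JQL = 122.7° gives QL at 62.900° from the x-axis; with |QL| = 19.1, L = (14.351, 5.9726). Then |RL| = |L − R| = 15.544.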